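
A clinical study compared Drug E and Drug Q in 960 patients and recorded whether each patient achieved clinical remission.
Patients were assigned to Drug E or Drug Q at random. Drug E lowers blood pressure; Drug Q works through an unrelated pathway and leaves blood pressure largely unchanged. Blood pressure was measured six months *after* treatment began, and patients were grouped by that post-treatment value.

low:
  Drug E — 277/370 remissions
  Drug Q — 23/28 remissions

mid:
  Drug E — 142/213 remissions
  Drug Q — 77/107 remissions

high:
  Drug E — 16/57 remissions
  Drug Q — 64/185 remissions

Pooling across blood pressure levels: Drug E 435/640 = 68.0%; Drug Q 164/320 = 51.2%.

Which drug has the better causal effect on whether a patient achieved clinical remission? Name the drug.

Drug E

Blood pressure is recorded after the drug and is itself shifted by it — it sits on the causal path from drug to outcome. Conditioning on a mediator would strip out part of the effect we want; the pooled comparison gives the total causal effect.
Pooled: Drug E 68.0% vs Drug Q 51.2%; Drug E is higher overall.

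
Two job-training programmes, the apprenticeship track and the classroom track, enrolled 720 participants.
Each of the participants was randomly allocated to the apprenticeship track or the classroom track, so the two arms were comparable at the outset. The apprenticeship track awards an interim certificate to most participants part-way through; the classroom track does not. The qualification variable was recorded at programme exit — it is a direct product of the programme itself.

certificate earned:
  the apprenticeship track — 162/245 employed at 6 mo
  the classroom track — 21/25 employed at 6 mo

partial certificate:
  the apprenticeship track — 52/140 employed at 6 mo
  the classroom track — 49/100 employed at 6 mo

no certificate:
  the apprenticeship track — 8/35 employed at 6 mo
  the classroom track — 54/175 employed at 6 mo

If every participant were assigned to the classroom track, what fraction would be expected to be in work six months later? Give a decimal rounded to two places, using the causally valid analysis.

The stratified and pooled comparisons disagree (the classroom track wins within each qualification attained during the programme; the apprenticeship track wins overall), so the answer turns on the causal role of qualification attained during the programme.
The distribution of qualification attained during the programme is itself part of what the programme does — it is an intermediate outcome. Holding it fixed would remove that part of the effect; the total effect is the pooled difference.
So P(outcome | do(the classroom track)) is just the pooled rate for the classroom track: 124/300 = 0.413.

0.41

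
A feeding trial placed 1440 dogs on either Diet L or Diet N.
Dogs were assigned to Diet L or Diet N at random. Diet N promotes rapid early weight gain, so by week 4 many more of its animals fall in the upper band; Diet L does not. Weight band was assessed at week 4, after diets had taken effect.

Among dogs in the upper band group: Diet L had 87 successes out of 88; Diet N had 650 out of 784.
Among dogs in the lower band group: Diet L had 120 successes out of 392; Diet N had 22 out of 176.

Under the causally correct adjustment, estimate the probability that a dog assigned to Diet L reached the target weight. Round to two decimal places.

Diet L is higher inside every week-4 weight band stratum but Diet N is higher in aggregate. Whether to stratify depends on how week-4 weight band relates to the diet.
Week-4 weight band here is a post-treatment variable shaped by the diet; conditioning on it would introduce bias rather than remove it. The overall comparison is the causal one.
So P(outcome | do(Diet L)) is just the pooled rate for Diet L: 207/480 = 0.431.

0.43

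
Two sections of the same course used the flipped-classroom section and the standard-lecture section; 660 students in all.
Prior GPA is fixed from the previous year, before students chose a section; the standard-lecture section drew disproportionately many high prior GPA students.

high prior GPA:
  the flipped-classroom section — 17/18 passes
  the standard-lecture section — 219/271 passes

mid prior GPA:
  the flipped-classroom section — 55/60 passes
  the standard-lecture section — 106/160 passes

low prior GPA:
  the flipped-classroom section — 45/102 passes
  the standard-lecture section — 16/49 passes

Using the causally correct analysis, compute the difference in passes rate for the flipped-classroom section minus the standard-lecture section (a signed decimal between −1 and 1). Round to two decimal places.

+0.17

the flipped-classroom section is higher inside every prior GPA band stratum but the standard-lecture section is higher in aggregate. Whether to stratify depends on how prior GPA band relates to the teaching method.
Prior GPA band differs across teaching methods for reasons unrelated to any effect of the teaching method itself, and it separately predicts the outcome — a classic confounder. We must compare within prior GPA band levels.
Adjusting over the population distribution of prior GPA band: 0.438·(0.944−0.808) + 0.333·(0.917−0.662) + 0.229·(0.441−0.327) = +0.171.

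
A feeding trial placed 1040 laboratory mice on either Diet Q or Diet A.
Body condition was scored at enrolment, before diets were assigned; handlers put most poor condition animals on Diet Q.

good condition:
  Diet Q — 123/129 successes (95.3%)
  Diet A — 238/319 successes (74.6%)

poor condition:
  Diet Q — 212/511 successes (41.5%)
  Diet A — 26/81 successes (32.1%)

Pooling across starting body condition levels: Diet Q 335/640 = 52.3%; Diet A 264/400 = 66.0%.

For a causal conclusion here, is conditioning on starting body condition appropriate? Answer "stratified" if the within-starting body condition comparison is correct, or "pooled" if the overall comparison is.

stratified

Within every starting body condition level Diet Q has the higher rate, yet pooled Diet A does — Simpson's reversal.
Starting body condition differs across diets for reasons unrelated to any effect of the diet itself, and it separately predicts the outcome — a classic confounder. We must compare within starting body condition levels.
Within each level — good condition: 95.3% vs 74.6%; poor condition: 41.5% vs 32.1% — Diet Q is higher every time.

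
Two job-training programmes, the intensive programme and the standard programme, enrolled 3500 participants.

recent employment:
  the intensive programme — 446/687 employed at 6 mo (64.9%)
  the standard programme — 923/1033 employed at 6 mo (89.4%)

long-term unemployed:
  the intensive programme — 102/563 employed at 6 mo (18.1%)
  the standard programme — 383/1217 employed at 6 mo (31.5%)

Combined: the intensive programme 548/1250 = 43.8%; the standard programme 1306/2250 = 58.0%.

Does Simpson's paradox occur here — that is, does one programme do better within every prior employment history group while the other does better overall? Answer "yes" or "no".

Within each prior employment history level (recent employment 64.9% vs 89.4%; long-term unemployed 18.1% vs 31.5%), the standard programme has the higher rate every time. Pooled: 43.8% vs 58.0% — the standard programme has the higher rate overall. They agree.

no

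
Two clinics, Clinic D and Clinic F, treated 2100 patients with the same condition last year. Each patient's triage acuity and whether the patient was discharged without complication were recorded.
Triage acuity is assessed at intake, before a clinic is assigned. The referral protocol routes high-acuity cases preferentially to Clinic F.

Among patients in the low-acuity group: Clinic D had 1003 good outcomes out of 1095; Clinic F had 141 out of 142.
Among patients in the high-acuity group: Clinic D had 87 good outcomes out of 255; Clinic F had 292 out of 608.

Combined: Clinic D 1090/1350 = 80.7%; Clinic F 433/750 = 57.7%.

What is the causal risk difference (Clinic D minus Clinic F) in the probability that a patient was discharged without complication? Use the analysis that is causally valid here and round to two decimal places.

Within every triage acuity level Clinic F has the higher rate, yet pooled Clinic D does — Simpson's reversal.
Nothing the clinic does changes triage acuity; the imbalance is an allocation artefact. With triage acuity also predicting the outcome, the pooled figure is confounded, and the within-stratum comparison is the causal one.
Adjusting over the population distribution of triage acuity: 0.589·(0.916−0.993) + 0.411·(0.341−0.480) = -0.103.

-0.10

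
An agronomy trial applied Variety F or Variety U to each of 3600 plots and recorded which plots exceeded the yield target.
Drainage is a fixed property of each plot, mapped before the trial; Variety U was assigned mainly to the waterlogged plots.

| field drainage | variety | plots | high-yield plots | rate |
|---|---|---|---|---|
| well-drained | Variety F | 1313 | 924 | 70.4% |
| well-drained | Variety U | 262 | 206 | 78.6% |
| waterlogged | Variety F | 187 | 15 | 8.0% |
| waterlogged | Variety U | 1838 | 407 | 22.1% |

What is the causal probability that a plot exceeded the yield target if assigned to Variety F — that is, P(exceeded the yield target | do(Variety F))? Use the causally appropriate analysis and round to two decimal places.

0.35

Here field drainage is a common cause — it drives both which variety a case falls under and the outcome. The crude comparison mixes populations; the stratum-specific rates are the causally relevant ones.
Standardising Variety F to the population field drainage mix: 0.438·924/1313 + 0.562·15/187 = 0.353.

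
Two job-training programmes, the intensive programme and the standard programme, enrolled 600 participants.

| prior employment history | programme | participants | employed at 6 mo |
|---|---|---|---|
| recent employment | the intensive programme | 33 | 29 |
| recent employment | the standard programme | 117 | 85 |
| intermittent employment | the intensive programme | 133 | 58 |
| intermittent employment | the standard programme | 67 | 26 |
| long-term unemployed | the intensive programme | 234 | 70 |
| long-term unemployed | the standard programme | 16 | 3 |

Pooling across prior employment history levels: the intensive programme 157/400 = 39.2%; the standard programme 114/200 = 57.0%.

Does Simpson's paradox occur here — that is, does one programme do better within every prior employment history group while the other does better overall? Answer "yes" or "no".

yes

Within each prior employment history level (recent employment 87.9% vs 72.6%; intermittent employment 43.6% vs 38.8%; long-term unemployed 29.9% vs 18.8%), the intensive programme has the higher rate every time. Pooled: 39.2% vs 57.0% — the standard programme has the higher rate overall. The two comparisons disagree.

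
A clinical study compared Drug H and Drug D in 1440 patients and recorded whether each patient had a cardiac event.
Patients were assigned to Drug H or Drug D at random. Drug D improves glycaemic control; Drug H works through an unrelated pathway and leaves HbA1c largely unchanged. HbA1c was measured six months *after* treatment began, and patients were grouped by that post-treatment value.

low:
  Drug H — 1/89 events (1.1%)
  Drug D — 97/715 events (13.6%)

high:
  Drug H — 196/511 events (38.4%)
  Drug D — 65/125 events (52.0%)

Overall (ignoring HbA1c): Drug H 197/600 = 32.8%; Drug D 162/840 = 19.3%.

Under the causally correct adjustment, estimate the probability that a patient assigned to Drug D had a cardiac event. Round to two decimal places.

0.19

The distribution of HbA1c is itself part of what the drug does — it is an intermediate outcome. Holding it fixed would remove that part of the effect; the total effect is the pooled difference.
So P(outcome | do(Drug D)) is just the pooled rate for Drug D: 162/840 = 0.193.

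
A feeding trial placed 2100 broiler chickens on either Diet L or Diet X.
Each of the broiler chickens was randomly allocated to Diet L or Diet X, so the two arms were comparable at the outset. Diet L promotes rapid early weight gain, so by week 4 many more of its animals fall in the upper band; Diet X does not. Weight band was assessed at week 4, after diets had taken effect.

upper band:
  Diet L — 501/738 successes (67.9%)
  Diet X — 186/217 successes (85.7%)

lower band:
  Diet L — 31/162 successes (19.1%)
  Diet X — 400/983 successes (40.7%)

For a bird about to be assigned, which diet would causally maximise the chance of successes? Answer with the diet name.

Diet L

Diet X is higher inside every week-4 weight band stratum but Diet L is higher in aggregate. Whether to stratify depends on how week-4 weight band relates to the diet.
Week-4 weight band lies on the pathway diet → week-4 weight band → outcome, so adjusting for it blocks the indirect effect. For the total causal effect of diet, use the unadjusted pooled rates.
Pooled: Diet L 59.1% vs Diet X 48.8%; Diet L is higher overall.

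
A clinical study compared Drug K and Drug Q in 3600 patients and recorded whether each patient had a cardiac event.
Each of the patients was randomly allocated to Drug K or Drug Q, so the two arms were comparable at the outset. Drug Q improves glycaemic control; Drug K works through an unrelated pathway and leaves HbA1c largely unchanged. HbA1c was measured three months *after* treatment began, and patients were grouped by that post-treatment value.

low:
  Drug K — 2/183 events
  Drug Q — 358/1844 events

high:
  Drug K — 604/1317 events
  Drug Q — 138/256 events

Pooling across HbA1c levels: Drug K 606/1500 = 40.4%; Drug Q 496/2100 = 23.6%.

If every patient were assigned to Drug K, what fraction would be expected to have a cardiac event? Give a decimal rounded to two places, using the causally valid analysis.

0.40

HbA1c is downstream of the drug. One should not condition on a consequence of treatment, so the overall rates are the right comparison.
So P(outcome | do(Drug K)) is just the pooled rate for Drug K: 606/1500 = 0.404.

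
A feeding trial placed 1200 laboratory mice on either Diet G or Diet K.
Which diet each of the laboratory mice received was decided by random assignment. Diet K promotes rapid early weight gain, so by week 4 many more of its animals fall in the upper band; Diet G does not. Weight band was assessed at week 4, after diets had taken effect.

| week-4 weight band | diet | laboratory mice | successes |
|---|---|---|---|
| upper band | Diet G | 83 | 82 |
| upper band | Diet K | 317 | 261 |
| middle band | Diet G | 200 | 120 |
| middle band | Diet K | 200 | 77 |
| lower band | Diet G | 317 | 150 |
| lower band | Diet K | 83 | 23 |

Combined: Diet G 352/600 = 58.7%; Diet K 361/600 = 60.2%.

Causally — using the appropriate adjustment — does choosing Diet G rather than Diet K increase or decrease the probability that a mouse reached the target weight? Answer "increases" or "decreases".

Stratifying would compare diets among laboratory mice the diets themselves sorted into week-4 weight band groups — a form of selection on an intermediate. The unconditioned pooled rates give the total causal effect.
Pooled: Diet G 58.7% vs Diet K 60.2%; Diet K is higher overall.

decreases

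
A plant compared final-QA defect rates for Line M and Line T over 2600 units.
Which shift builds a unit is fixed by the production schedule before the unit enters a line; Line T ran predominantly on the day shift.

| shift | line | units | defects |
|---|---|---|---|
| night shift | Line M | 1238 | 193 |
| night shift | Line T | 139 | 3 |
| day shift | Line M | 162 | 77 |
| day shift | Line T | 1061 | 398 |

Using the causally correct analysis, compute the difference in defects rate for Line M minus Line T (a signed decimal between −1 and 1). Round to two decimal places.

+0.12

The stratified and pooled comparisons disagree (Line T wins within each shift; Line M wins overall), so the answer turns on the causal role of shift.
Since shift is a pre-existing factor (not a product of the line) and it affects the outcome on its own, it is a confounder. The stratified rates, not the pooled rate, identify the causal effect.
Adjusting over the population distribution of shift: 0.530·(0.156−0.022) + 0.470·(0.475−0.375) = +0.118.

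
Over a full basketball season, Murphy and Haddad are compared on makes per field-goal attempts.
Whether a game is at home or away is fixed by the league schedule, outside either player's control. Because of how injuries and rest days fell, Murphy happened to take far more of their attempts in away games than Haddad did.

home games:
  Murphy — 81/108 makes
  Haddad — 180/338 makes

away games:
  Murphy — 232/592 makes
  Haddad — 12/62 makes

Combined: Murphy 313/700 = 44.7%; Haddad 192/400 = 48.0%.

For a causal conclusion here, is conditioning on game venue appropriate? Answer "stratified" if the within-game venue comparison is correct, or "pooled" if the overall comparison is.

Within every game venue level Murphy has the higher rate, yet pooled Haddad does — Simpson's reversal.
The imbalance in game venue arose from how field-goal attempts were allocated, not from anything the player did; and game venue independently affects the outcome. The pooled gap is confounded — condition on game venue.
Within each level — home games: 75.0% vs 53.3%; away games: 39.2% vs 19.4% — Murphy is higher every time.

stratified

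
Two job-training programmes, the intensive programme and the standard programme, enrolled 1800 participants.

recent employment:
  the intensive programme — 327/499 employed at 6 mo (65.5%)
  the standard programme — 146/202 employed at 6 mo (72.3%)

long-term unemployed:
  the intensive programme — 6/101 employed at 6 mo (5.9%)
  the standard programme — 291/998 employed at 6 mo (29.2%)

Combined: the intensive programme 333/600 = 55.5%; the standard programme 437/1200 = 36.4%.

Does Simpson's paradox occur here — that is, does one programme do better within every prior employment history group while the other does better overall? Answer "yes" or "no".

yes

Within each prior employment history level (recent employment 65.5% vs 72.3%; long-term unemployed 5.9% vs 29.2%), the standard programme has the higher rate every time. Pooled: 55.5% vs 36.4% — the intensive programme has the higher rate overall. The two comparisons disagree.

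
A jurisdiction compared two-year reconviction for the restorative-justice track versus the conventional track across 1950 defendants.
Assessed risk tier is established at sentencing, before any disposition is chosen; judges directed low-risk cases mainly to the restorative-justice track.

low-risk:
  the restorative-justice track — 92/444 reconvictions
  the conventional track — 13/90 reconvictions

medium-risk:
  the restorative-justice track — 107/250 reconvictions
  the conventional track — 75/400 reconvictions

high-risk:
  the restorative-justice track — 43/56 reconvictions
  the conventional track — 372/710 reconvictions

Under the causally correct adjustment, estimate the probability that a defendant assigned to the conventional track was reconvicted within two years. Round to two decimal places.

0.31

Nothing the disposition does changes assessed risk tier; the imbalance is an allocation artefact. With assessed risk tier also predicting the outcome, the pooled figure is confounded, and the within-stratum comparison is the causal one.
Standardising the conventional track to the population assessed risk tier mix: 0.274·13/90 + 0.333·75/400 + 0.393·372/710 = 0.308.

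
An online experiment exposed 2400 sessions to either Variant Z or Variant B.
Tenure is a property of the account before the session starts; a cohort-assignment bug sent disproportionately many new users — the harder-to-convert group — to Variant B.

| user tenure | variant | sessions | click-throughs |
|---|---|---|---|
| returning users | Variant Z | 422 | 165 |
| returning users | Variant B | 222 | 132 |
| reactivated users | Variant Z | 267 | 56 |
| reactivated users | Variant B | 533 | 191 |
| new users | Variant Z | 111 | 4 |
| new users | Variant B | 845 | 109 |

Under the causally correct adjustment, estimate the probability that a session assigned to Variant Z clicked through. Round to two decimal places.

User tenure differs across variants for reasons unrelated to any effect of the variant itself, and it separately predicts the outcome — a classic confounder. We must compare within user tenure levels.
Standardising Variant Z to the population user tenure mix: 0.268·165/422 + 0.333·56/267 + 0.398·4/111 = 0.189.

0.19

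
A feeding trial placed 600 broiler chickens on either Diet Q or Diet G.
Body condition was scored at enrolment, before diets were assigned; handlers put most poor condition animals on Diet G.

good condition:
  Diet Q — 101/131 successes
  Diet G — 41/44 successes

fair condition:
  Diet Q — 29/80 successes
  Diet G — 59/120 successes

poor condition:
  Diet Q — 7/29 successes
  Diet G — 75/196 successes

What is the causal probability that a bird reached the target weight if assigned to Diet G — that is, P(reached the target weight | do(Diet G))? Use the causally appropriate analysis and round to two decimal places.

0.58

The starting body condition-specific comparison favours Diet G throughout, but the pooled figures favour Diet Q. The question is whether to condition on starting body condition.
Starting body condition is set before the diet has any effect — it is not caused by the diet — and it independently drives the outcome. That makes it a confounder, so the causal comparison is within starting body condition levels.
Standardising Diet G to the population starting body condition mix: 0.292·41/44 + 0.333·59/120 + 0.375·75/196 = 0.579.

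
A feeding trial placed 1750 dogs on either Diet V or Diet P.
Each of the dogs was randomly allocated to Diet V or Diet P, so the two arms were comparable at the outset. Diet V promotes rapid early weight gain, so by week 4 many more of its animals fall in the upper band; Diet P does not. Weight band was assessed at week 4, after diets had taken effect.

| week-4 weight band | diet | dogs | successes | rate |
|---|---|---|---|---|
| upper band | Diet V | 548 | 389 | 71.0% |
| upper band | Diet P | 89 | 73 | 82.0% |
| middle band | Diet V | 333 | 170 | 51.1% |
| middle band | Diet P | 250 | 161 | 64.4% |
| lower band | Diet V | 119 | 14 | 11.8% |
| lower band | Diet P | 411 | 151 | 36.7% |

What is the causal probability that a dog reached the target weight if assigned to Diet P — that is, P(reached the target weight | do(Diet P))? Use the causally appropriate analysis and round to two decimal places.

0.51

Week-4 weight band here is a post-treatment variable shaped by the diet; conditioning on it would introduce bias rather than remove it. The overall comparison is the causal one.
So P(outcome | do(Diet P)) is just the pooled rate for Diet P: 385/750 = 0.513.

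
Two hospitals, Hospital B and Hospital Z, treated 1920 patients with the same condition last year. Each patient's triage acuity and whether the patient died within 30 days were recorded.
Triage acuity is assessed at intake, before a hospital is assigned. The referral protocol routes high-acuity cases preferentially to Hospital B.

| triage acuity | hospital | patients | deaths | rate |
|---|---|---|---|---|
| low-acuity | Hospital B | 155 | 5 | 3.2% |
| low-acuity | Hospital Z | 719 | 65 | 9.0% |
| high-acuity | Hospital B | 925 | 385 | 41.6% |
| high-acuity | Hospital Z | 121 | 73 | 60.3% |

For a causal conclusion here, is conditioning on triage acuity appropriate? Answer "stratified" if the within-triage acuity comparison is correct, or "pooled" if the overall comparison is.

Hospital B is lower inside every triage acuity stratum but Hospital Z is lower in aggregate. Whether to stratify depends on how triage acuity relates to the hospital.
Since triage acuity is a pre-existing factor (not a product of the hospital) and it affects the outcome on its own, it is a confounder. The stratified rates, not the pooled rate, identify the causal effect.
Within each level — low-acuity: 3.2% vs 9.0%; high-acuity: 41.6% vs 60.3% — Hospital B is lower every time.

stratified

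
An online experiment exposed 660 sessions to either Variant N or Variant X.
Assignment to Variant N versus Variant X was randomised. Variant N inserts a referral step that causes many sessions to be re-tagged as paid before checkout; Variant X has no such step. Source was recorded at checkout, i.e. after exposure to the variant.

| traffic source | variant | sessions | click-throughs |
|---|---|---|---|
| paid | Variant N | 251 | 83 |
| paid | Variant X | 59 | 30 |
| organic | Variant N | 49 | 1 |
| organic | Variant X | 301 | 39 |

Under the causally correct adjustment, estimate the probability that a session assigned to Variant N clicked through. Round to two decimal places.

0.28

Within every traffic source level Variant X has the higher rate, yet pooled Variant N does — Simpson's reversal.
Traffic source lies on the pathway variant → traffic source → outcome, so adjusting for it blocks the indirect effect. For the total causal effect of variant, use the unadjusted pooled rates.
So P(outcome | do(Variant N)) is just the pooled rate for Variant N: 84/300 = 0.280.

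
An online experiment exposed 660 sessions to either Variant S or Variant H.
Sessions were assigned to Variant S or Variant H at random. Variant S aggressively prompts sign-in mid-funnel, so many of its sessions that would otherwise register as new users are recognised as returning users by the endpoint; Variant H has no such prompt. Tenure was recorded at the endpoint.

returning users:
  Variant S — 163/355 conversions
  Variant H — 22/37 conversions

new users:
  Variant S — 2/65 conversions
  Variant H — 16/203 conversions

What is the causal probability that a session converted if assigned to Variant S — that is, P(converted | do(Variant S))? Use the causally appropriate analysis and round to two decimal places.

0.39

The user tenure-specific comparison favours Variant H throughout, but the pooled figures favour Variant S. The question is whether to condition on user tenure.
User tenure lies on the pathway variant → user tenure → outcome, so adjusting for it blocks the indirect effect. For the total causal effect of variant, use the unadjusted pooled rates.
So P(outcome | do(Variant S)) is just the pooled rate for Variant S: 165/420 = 0.393.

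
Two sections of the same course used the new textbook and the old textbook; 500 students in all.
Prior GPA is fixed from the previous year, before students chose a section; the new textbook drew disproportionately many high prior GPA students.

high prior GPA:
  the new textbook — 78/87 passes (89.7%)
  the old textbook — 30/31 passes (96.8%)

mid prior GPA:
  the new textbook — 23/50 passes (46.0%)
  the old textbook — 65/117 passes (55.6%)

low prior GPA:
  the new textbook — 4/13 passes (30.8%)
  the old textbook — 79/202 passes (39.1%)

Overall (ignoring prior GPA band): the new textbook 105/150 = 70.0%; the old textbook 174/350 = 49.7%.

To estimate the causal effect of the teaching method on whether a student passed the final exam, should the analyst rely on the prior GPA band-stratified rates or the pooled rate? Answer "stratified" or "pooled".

stratified

Within every prior GPA band level the old textbook has the higher rate, yet pooled the new textbook does — Simpson's reversal.
Nothing the teaching method does changes prior GPA band; the imbalance is an allocation artefact. With prior GPA band also predicting the outcome, the pooled figure is confounded, and the within-stratum comparison is the causal one.
Within each level — high prior GPA: 89.7% vs 96.8%; mid prior GPA: 46.0% vs 55.6%; low prior GPA: 30.8% vs 39.1% — the old textbook is higher every time.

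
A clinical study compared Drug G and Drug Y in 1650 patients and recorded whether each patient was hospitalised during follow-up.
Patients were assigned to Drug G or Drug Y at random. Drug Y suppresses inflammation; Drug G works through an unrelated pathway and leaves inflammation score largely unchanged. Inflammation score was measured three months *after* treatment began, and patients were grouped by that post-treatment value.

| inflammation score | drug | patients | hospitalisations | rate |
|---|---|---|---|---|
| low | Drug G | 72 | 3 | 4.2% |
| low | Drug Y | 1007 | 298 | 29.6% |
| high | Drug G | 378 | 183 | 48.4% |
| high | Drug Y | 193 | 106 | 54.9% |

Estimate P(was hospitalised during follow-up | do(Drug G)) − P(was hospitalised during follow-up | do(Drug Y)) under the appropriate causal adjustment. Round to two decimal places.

Inflammation score is downstream of the drug. One should not condition on a consequence of treatment, so the overall rates are the right comparison.
The causal difference is the pooled difference: 0.413 − 0.337 = +0.077.

+0.08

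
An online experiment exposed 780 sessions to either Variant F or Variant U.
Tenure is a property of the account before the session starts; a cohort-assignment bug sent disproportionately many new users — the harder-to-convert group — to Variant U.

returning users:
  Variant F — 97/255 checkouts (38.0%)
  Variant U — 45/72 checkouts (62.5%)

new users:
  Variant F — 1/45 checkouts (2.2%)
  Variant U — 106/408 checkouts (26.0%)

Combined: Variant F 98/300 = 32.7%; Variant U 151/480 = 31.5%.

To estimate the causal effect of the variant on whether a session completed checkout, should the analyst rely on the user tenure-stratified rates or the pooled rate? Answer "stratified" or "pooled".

Nothing the variant does changes user tenure; the imbalance is an allocation artefact. With user tenure also predicting the outcome, the pooled figure is confounded, and the within-stratum comparison is the causal one.
Within each level — returning users: 38.0% vs 62.5%; new users: 2.2% vs 26.0% — Variant U is higher every time.

stratified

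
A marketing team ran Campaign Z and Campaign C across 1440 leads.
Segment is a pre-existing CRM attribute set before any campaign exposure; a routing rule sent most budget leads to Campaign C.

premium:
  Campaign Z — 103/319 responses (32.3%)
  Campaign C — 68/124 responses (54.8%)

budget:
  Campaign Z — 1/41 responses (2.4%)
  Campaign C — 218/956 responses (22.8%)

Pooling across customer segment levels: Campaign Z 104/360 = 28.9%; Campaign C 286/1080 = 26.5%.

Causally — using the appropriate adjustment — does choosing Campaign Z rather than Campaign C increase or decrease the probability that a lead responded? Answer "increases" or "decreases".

decreases

Nothing the campaign does changes customer segment; the imbalance is an allocation artefact. With customer segment also predicting the outcome, the pooled figure is confounded, and the within-stratum comparison is the causal one.
Within each level — premium: 32.3% vs 54.8%; budget: 2.4% vs 22.8% — Campaign C is higher every time.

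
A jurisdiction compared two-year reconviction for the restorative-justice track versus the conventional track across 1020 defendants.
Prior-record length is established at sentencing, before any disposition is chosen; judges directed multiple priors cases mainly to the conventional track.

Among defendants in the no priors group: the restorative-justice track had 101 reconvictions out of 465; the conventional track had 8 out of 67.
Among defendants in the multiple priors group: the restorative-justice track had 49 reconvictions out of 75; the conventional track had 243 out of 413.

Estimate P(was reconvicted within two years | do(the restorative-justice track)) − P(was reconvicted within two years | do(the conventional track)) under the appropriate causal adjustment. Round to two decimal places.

Prior-record length differs across dispositions for reasons unrelated to any effect of the disposition itself, and it separately predicts the outcome — a classic confounder. We must compare within prior-record length levels.
Adjusting over the population distribution of prior-record length: 0.522·(0.217−0.119) + 0.478·(0.653−0.588) = +0.082.

+0.08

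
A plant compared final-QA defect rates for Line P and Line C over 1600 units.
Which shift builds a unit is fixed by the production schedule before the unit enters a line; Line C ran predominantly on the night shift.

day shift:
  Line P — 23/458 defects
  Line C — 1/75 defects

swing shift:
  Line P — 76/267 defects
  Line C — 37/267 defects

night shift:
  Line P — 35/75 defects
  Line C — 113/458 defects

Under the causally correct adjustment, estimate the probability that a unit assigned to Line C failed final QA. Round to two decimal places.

0.13

The stratified and pooled comparisons disagree (Line C wins within each shift; Line P wins overall), so the answer turns on the causal role of shift.
Shift satisfies the back-door criterion: it is not a descendant of the line, and it blocks the spurious path from line to outcome. Adjusting for it (i.e., using the within-shift rates) gives the causal effect.
Standardising Line C to the population shift mix: 0.333·1/75 + 0.334·37/267 + 0.333·113/458 = 0.133.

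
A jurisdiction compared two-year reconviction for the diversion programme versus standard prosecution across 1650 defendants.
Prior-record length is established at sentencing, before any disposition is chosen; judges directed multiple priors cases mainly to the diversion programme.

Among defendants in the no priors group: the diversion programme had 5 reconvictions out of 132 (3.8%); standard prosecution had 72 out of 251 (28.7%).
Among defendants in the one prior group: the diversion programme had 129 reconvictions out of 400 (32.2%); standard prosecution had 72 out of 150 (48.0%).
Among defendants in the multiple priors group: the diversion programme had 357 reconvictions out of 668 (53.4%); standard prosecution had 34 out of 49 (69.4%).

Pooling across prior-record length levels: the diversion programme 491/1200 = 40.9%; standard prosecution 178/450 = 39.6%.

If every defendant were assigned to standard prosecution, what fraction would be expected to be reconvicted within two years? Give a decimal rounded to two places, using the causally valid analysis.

the diversion programme is lower inside every prior-record length stratum but standard prosecution is lower in aggregate. Whether to stratify depends on how prior-record length relates to the disposition.
Prior-record length differs across dispositions for reasons unrelated to any effect of the disposition itself, and it separately predicts the outcome — a classic confounder. We must compare within prior-record length levels.
Standardising standard prosecution to the population prior-record length mix: 0.232·72/251 + 0.333·72/150 + 0.435·34/49 = 0.528.

0.53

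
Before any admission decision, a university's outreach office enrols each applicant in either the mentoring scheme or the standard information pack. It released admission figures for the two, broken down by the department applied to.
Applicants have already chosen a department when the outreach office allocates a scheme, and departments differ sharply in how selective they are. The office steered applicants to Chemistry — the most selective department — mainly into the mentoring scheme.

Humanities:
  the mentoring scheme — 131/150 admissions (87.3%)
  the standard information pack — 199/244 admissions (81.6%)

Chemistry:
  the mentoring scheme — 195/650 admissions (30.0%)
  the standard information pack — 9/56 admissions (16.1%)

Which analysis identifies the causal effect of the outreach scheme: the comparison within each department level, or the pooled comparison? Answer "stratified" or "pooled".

Nothing the outreach scheme does changes department; the imbalance is an allocation artefact. With department also predicting the outcome, the pooled figure is confounded, and the within-stratum comparison is the causal one.
Within each level — Humanities: 87.3% vs 81.6%; Chemistry: 30.0% vs 16.1% — the mentoring scheme is higher every time.

stratified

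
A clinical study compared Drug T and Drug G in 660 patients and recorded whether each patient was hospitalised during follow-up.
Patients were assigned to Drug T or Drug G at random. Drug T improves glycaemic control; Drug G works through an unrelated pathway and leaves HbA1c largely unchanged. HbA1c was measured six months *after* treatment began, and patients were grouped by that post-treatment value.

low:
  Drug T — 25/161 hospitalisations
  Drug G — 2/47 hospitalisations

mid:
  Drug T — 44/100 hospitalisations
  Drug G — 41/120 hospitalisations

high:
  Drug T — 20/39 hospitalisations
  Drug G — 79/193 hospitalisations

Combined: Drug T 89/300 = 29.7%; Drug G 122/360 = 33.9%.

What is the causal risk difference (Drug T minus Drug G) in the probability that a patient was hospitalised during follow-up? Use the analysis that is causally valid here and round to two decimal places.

HbA1c is recorded after the drug and is itself shifted by it — it sits on the causal path from drug to outcome. Conditioning on a mediator would strip out part of the effect we want; the pooled comparison gives the total causal effect.
The causal difference is the pooled difference: 0.297 − 0.339 = -0.042.

-0.04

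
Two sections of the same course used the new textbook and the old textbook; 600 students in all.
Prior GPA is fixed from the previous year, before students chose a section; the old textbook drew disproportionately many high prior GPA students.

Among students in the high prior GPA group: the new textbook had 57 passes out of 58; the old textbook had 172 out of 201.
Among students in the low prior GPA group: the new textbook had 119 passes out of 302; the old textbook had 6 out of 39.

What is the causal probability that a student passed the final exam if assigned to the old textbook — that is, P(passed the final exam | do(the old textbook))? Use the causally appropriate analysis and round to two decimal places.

The imbalance in prior GPA band arose from how students were allocated, not from anything the teaching method did; and prior GPA band independently affects the outcome. The pooled gap is confounded — condition on prior GPA band.
Standardising the old textbook to the population prior GPA band mix: 0.432·172/201 + 0.568·6/39 = 0.457.

0.46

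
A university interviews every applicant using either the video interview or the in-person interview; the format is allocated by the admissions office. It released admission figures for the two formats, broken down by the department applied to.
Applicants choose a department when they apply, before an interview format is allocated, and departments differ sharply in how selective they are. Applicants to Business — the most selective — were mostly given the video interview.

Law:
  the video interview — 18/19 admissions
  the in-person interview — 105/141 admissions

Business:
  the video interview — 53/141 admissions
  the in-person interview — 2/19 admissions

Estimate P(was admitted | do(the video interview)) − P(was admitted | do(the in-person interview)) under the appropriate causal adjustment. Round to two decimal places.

The department-specific comparison favours the video interview throughout, but the pooled figures favour the in-person interview. The question is whether to condition on department.
Department differs across interview formats for reasons unrelated to any effect of the interview format itself, and it separately predicts the outcome — a classic confounder. We must compare within department levels.
Adjusting over the population distribution of department: 0.500·(0.947−0.745) + 0.500·(0.376−0.105) = +0.237.

+0.24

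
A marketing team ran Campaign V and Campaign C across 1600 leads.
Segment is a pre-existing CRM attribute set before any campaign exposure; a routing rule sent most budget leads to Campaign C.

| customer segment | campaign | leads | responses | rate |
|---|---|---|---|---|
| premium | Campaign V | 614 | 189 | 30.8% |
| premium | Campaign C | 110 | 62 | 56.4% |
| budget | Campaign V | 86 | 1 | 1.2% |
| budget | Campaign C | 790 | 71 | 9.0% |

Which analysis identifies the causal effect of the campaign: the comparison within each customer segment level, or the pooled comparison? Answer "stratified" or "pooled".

The customer segment-specific comparison favours Campaign C throughout, but the pooled figures favour Campaign V. The question is whether to condition on customer segment.
The imbalance in customer segment arose from how leads were allocated, not from anything the campaign did; and customer segment independently affects the outcome. The pooled gap is confounded — condition on customer segment.
Within each level — premium: 30.8% vs 56.4%; budget: 1.2% vs 9.0% — Campaign C is higher every time.

stratified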